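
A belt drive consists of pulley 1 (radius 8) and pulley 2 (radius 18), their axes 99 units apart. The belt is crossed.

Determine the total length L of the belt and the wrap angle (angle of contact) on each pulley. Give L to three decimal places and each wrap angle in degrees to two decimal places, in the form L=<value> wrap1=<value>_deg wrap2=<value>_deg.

L=286.550 wrap1=210.45_deg wrap2=210.45_deg

crossed belt: β = asin((r1+r2)/C) = asin(26/99) = 15.2260°
wrap1 = wrap2 = π + 2β = 210.4519°
tangent length = C·cosβ = 95.5249
L = (r1+r2)·wrap + 2·C·cosβ = 26·3.6731 + 2·95.5249 = 286.5498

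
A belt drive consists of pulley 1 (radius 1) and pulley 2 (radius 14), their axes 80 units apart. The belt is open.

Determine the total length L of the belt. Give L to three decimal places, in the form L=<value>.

L=209.241

open belt: β = asin((r2−r1)/C) = asin(13/80) = 9.3520°
wrap1 = π − 2β = 161.2959°
wrap2 = π + 2β = 198.7041°
tangent length = C·cosβ = 78.9367
L = r1·wrap1 + r2·wrap2 + 2·C·cosβ = 1·2.8151 + 14·3.4680 + 2·78.9367 = 209.2411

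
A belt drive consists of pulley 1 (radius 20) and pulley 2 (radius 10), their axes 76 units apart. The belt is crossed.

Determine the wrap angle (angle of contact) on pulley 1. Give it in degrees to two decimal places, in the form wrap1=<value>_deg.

wrap1=226.50_deg

crossed belt: β = asin((r1+r2)/C) = asin(30/76) = 23.2496°
wrap1 = wrap2 = π + 2β = 226.4991°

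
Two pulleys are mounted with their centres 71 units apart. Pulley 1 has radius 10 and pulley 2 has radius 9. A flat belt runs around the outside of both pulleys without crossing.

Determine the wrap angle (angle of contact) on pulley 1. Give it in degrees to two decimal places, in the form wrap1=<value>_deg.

wrap1=181.61_deg

open belt: β = asin((r2−r1)/C) = asin(-1/71) = -0.8070°
wrap1 = π − 2β = 181.6140°
wrap2 = π + 2β = 178.3860°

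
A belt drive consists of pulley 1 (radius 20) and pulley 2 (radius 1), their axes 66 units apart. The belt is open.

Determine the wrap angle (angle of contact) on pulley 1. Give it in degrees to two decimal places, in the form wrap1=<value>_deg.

wrap1=213.46_deg

open belt: β = asin((r2−r1)/C) = asin(-19/66) = -16.7310°
wrap1 = π − 2β = 213.4620°
wrap2 = π + 2β = 146.5380°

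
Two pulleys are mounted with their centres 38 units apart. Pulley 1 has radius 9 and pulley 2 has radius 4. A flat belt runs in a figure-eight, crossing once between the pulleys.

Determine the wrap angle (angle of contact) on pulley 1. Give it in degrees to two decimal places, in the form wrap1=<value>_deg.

wrap1=220.01_deg

crossed belt: β = asin((r1+r2)/C) = asin(13/38) = 20.0052°
wrap1 = wrap2 = π + 2β = 220.0104°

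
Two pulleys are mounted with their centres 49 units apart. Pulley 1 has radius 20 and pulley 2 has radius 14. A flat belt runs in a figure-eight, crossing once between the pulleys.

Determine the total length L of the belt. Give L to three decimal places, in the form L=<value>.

L=229.530

crossed belt: β = asin((r1+r2)/C) = asin(34/49) = 43.9378°
wrap1 = wrap2 = π + 2β = 267.8757°
tangent length = C·cosβ = 35.2846
L = (r1+r2)·wrap + 2·C·cosβ = 34·4.6753 + 2·35.2846 = 229.5297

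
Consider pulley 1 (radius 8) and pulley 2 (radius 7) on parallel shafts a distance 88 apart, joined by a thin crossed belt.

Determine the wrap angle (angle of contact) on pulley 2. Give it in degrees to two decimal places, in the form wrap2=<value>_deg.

wrap2=199.63_deg

crossed belt: β = asin((r1+r2)/C) = asin(15/88) = 9.8142°
wrap1 = wrap2 = π + 2β = 199.6285°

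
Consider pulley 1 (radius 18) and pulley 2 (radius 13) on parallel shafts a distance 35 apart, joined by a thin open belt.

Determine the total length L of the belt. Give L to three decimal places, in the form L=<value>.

open belt: β = asin((r2−r1)/C) = asin(-5/35) = -8.2132°
wrap1 = π − 2β = 196.4264°
wrap2 = π + 2β = 163.5736°
tangent length = C·cosβ = 34.6410
L = r1·wrap1 + r2·wrap2 + 2·C·cosβ = 18·3.4283 + 13·2.8549 + 2·34.6410 = 168.1049

L=168.105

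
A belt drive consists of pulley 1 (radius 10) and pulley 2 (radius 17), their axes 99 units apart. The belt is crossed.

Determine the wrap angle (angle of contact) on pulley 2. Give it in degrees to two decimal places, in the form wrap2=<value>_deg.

crossed belt: β = asin((r1+r2)/C) = asin(27/99) = 15.8266°
wrap1 = wrap2 = π + 2β = 211.6532°

wrap2=211.65_deg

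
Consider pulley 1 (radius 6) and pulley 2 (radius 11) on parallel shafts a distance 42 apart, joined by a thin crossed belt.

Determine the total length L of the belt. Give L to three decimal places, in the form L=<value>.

crossed belt: β = asin((r1+r2)/C) = asin(17/42) = 23.8762°
wrap1 = wrap2 = π + 2β = 227.7524°
tangent length = C·cosβ = 38.4057
L = (r1+r2)·wrap + 2·C·cosβ = 17·3.9750 + 2·38.4057 = 144.3870

L=144.387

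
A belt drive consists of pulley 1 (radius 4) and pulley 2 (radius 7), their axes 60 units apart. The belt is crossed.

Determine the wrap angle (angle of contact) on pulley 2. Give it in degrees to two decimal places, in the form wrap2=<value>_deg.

crossed belt: β = asin((r1+r2)/C) = asin(11/60) = 10.5640°
wrap1 = wrap2 = π + 2β = 201.1280°

wrap2=201.13_deg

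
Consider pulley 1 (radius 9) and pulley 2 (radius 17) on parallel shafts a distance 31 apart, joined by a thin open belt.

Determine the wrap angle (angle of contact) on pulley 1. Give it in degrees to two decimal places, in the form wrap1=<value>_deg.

open belt: β = asin((r2−r1)/C) = asin(8/31) = 14.9552°
wrap1 = π − 2β = 150.0895°
wrap2 = π + 2β = 209.9105°

wrap1=150.09_deg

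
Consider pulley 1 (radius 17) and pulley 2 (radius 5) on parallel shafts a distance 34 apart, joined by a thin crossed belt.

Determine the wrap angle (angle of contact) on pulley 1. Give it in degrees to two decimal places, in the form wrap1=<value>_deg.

wrap1=260.64_deg

crossed belt: β = asin((r1+r2)/C) = asin(22/34) = 40.3202°
wrap1 = wrap2 = π + 2β = 260.6404°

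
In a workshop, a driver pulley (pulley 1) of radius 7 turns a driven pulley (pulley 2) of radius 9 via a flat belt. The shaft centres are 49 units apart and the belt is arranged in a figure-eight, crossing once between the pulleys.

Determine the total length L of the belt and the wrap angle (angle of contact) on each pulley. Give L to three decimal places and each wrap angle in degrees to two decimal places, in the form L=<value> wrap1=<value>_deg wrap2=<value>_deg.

L=153.538 wrap1=218.12_deg wrap2=218.12_deg

crossed belt: β = asin((r1+r2)/C) = asin(16/49) = 19.0583°
wrap1 = wrap2 = π + 2β = 218.1167°
tangent length = C·cosβ = 46.3141
L = (r1+r2)·wrap + 2·C·cosβ = 16·3.8069 + 2·46.3141 = 153.5380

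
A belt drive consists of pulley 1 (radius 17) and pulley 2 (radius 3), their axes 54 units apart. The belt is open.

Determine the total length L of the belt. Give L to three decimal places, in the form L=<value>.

L=174.482

open belt: β = asin((r2−r1)/C) = asin(-14/54) = -15.0261°
wrap1 = π − 2β = 210.0522°
wrap2 = π + 2β = 149.9478°
tangent length = C·cosβ = 52.1536
L = r1·wrap1 + r2·wrap2 + 2·C·cosβ = 17·3.6661 + 3·2.6171 + 2·52.1536 = 174.4822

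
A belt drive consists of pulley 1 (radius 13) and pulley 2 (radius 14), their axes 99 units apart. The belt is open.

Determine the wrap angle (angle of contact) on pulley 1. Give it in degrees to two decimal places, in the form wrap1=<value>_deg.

open belt: β = asin((r2−r1)/C) = asin(1/99) = 0.5788°
wrap1 = π − 2β = 178.8425°
wrap2 = π + 2β = 181.1575°

wrap1=178.84_deg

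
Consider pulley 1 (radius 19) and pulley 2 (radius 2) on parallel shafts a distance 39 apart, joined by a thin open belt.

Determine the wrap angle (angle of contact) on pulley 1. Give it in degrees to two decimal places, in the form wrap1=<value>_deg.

wrap1=231.68_deg

open belt: β = asin((r2−r1)/C) = asin(-17/39) = -25.8424°
wrap1 = π − 2β = 231.6848°
wrap2 = π + 2β = 128.3152°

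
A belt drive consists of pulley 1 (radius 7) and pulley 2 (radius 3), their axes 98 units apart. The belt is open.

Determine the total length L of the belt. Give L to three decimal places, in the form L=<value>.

open belt: β = asin((r2−r1)/C) = asin(-4/98) = -2.3393°
wrap1 = π − 2β = 184.6785°
wrap2 = π + 2β = 175.3215°
tangent length = C·cosβ = 97.9183
L = r1·wrap1 + r2·wrap2 + 2·C·cosβ = 7·3.2232 + 3·3.0599 + 2·97.9183 = 227.5792

L=227.579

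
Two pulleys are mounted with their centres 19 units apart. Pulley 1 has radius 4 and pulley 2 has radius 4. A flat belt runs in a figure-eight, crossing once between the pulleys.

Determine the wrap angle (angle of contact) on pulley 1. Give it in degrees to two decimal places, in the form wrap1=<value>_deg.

crossed belt: β = asin((r1+r2)/C) = asin(8/19) = 24.9011°
wrap1 = wrap2 = π + 2β = 229.8021°

wrap1=229.80_deg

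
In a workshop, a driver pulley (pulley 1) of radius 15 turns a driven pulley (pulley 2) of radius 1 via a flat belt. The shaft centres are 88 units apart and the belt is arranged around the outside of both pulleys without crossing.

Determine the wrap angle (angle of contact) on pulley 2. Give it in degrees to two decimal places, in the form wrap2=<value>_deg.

wrap2=161.69_deg

open belt: β = asin((r2−r1)/C) = asin(-14/88) = -9.1541°
wrap1 = π − 2β = 198.3083°
wrap2 = π + 2β = 161.6917°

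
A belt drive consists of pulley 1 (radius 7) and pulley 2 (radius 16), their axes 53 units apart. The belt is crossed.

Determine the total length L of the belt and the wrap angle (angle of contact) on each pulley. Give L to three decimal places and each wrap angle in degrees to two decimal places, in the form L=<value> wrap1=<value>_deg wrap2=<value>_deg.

L=188.404 wrap1=231.44_deg wrap2=231.44_deg

crossed belt: β = asin((r1+r2)/C) = asin(23/53) = 25.7193°
wrap1 = wrap2 = π + 2β = 231.4386°
tangent length = C·cosβ = 47.7493
L = (r1+r2)·wrap + 2·C·cosβ = 23·4.0394 + 2·47.7493 = 188.4041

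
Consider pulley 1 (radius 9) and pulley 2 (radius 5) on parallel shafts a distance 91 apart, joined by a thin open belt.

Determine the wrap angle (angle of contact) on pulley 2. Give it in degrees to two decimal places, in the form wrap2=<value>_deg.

wrap2=174.96_deg

open belt: β = asin((r2−r1)/C) = asin(-4/91) = -2.5193°
wrap1 = π − 2β = 185.0386°
wrap2 = π + 2β = 174.9614°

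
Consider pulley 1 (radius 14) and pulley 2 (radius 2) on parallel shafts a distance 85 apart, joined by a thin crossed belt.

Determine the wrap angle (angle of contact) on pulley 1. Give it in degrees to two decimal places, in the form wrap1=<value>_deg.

wrap1=201.70_deg

crossed belt: β = asin((r1+r2)/C) = asin(16/85) = 10.8498°
wrap1 = wrap2 = π + 2β = 201.6996°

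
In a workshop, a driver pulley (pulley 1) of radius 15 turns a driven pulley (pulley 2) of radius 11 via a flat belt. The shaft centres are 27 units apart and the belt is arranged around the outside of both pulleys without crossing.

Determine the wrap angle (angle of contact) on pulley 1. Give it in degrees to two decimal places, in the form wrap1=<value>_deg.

wrap1=197.04_deg

open belt: β = asin((r2−r1)/C) = asin(-4/27) = -8.5196°
wrap1 = π − 2β = 197.0392°
wrap2 = π + 2β = 162.9608°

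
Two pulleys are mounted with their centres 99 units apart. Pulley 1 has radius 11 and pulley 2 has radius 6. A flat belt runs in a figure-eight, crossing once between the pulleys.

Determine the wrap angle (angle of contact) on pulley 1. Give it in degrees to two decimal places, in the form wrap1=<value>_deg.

crossed belt: β = asin((r1+r2)/C) = asin(17/99) = 9.8877°
wrap1 = wrap2 = π + 2β = 199.7753°

wrap1=199.78_deg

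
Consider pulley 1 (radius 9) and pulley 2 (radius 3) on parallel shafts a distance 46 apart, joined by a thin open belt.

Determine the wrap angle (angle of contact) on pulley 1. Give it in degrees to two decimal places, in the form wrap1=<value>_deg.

open belt: β = asin((r2−r1)/C) = asin(-6/46) = -7.4947°
wrap1 = π − 2β = 194.9894°
wrap2 = π + 2β = 165.0106°

wrap1=194.99_deg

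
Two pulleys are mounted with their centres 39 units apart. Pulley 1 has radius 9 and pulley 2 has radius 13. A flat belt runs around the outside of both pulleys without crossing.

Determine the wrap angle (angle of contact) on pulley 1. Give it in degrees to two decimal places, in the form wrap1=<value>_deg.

wrap1=168.23_deg

open belt: β = asin((r2−r1)/C) = asin(4/39) = 5.8868°
wrap1 = π − 2β = 168.2263°
wrap2 = π + 2β = 191.7737°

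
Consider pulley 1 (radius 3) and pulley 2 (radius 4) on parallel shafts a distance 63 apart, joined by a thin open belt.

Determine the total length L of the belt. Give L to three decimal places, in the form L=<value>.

L=148.007

open belt: β = asin((r2−r1)/C) = asin(1/63) = 0.9095°
wrap1 = π − 2β = 178.1810°
wrap2 = π + 2β = 181.8190°
tangent length = C·cosβ = 62.9921
L = r1·wrap1 + r2·wrap2 + 2·C·cosβ = 3·3.1098 + 4·3.1733 + 2·62.9921 = 148.0070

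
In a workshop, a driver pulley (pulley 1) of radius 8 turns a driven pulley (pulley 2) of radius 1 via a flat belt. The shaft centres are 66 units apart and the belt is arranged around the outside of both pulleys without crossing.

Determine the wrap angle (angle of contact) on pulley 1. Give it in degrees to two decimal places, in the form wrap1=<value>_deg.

open belt: β = asin((r2−r1)/C) = asin(-7/66) = -6.0883°
wrap1 = π − 2β = 192.1766°
wrap2 = π + 2β = 167.8234°

wrap1=192.18_deg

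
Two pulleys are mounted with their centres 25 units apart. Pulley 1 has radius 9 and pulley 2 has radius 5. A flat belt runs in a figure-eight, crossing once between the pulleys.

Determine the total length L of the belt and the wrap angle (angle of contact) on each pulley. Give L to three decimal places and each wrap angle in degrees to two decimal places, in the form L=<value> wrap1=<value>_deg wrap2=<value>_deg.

crossed belt: β = asin((r1+r2)/C) = asin(14/25) = 34.0558°
wrap1 = wrap2 = π + 2β = 248.1116°
tangent length = C·cosβ = 20.7123
L = (r1+r2)·wrap + 2·C·cosβ = 14·4.3304 + 2·20.7123 = 102.0497

L=102.050 wrap1=248.11_deg wrap2=248.11_deg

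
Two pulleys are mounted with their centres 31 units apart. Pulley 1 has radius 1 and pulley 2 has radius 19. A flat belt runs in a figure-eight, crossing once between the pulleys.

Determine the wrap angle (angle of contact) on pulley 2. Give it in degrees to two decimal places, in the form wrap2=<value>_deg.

crossed belt: β = asin((r1+r2)/C) = asin(20/31) = 40.1778°
wrap1 = wrap2 = π + 2β = 260.3555°

wrap2=260.36_deg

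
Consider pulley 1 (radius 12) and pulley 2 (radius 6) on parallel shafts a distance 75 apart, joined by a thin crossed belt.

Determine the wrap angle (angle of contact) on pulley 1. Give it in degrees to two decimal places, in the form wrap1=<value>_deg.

wrap1=207.77_deg

crossed belt: β = asin((r1+r2)/C) = asin(18/75) = 13.8865°
wrap1 = wrap2 = π + 2β = 207.7731°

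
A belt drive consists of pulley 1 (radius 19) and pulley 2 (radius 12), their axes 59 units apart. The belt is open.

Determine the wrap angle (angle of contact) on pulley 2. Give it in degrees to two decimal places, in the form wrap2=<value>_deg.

open belt: β = asin((r2−r1)/C) = asin(-7/59) = -6.8139°
wrap1 = π − 2β = 193.6277°
wrap2 = π + 2β = 166.3723°

wrap2=166.37_deg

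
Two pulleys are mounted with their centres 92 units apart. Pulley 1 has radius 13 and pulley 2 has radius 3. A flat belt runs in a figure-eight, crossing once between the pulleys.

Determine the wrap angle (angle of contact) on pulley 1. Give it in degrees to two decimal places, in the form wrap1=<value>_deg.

crossed belt: β = asin((r1+r2)/C) = asin(16/92) = 10.0154°
wrap1 = wrap2 = π + 2β = 200.0308°

wrap1=200.03_deg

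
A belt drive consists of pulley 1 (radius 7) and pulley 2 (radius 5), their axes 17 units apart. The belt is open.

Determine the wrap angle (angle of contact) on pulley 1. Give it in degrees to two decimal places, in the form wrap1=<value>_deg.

open belt: β = asin((r2−r1)/C) = asin(-2/17) = -6.7563°
wrap1 = π − 2β = 193.5127°
wrap2 = π + 2β = 166.4873°

wrap1=193.51_deg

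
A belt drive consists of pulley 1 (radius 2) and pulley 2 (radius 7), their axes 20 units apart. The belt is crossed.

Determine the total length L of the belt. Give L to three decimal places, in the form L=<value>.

crossed belt: β = asin((r1+r2)/C) = asin(9/20) = 26.7437°
wrap1 = wrap2 = π + 2β = 233.4874°
tangent length = C·cosβ = 17.8606
L = (r1+r2)·wrap + 2·C·cosβ = 9·4.0751 + 2·17.8606 = 72.3973

L=72.397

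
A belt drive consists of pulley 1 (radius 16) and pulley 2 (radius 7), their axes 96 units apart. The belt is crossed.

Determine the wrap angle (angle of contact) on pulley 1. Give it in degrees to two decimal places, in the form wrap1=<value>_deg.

crossed belt: β = asin((r1+r2)/C) = asin(23/96) = 13.8619°
wrap1 = wrap2 = π + 2β = 207.7239°

wrap1=207.72_deg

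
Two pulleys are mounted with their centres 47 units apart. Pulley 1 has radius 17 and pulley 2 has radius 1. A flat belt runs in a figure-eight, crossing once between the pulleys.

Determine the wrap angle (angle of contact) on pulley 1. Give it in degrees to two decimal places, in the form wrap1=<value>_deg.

wrap1=225.04_deg

crossed belt: β = asin((r1+r2)/C) = asin(18/47) = 22.5183°
wrap1 = wrap2 = π + 2β = 225.0366°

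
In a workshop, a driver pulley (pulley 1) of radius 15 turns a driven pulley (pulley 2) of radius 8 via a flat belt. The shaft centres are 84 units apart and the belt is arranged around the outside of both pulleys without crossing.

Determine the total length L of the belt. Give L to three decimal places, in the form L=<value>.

open belt: β = asin((r2−r1)/C) = asin(-7/84) = -4.7802°
wrap1 = π − 2β = 189.5604°
wrap2 = π + 2β = 170.4396°
tangent length = C·cosβ = 83.7078
L = r1·wrap1 + r2·wrap2 + 2·C·cosβ = 15·3.3085 + 8·2.9747 + 2·83.7078 = 240.8403

L=240.840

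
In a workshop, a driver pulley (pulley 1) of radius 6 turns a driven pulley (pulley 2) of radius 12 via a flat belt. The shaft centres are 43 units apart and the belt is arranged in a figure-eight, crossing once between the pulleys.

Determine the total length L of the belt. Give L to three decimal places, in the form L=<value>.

crossed belt: β = asin((r1+r2)/C) = asin(18/43) = 24.7465°
wrap1 = wrap2 = π + 2β = 229.4930°
tangent length = C·cosβ = 39.0512
L = (r1+r2)·wrap + 2·C·cosβ = 18·4.0054 + 2·39.0512 = 150.1999

L=150.200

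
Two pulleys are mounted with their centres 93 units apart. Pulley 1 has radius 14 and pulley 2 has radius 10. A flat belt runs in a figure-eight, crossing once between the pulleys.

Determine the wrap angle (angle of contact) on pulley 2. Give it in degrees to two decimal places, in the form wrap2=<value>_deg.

wrap2=209.91_deg

crossed belt: β = asin((r1+r2)/C) = asin(24/93) = 14.9552°
wrap1 = wrap2 = π + 2β = 209.9105°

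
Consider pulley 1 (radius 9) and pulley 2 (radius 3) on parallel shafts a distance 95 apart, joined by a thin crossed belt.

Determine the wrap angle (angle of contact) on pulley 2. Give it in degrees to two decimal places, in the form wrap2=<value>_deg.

wrap2=194.51_deg

crossed belt: β = asin((r1+r2)/C) = asin(12/95) = 7.2567°
wrap1 = wrap2 = π + 2β = 194.5135°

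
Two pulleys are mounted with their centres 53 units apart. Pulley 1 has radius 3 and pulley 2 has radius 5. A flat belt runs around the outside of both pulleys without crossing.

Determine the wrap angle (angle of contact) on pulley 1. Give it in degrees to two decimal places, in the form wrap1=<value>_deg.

open belt: β = asin((r2−r1)/C) = asin(2/53) = 2.1626°
wrap1 = π − 2β = 175.6748°
wrap2 = π + 2β = 184.3252°

wrap1=175.67_deg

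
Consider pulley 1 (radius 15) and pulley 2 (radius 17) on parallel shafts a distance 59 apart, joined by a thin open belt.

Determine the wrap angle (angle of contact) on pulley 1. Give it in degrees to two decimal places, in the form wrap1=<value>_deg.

wrap1=176.11_deg

open belt: β = asin((r2−r1)/C) = asin(2/59) = 1.9426°
wrap1 = π − 2β = 176.1148°
wrap2 = π + 2β = 183.8852°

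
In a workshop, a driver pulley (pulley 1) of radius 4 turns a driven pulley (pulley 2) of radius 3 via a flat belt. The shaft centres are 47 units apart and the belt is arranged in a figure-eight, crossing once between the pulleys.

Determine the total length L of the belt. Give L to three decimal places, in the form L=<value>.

L=117.036

crossed belt: β = asin((r1+r2)/C) = asin(7/47) = 8.5653°
wrap1 = wrap2 = π + 2β = 197.1306°
tangent length = C·cosβ = 46.4758
L = (r1+r2)·wrap + 2·C·cosβ = 7·3.4406 + 2·46.4758 = 117.0356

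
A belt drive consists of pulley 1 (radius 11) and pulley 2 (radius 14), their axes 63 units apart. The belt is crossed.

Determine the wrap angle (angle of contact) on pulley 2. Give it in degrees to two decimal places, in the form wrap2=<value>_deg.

crossed belt: β = asin((r1+r2)/C) = asin(25/63) = 23.3799°
wrap1 = wrap2 = π + 2β = 226.7597°

wrap2=226.76_deg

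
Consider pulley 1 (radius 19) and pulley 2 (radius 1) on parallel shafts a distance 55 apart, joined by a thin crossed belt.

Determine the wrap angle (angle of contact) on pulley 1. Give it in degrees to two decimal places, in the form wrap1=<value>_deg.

crossed belt: β = asin((r1+r2)/C) = asin(20/55) = 21.3237°
wrap1 = wrap2 = π + 2β = 222.6474°

wrap1=222.65_deg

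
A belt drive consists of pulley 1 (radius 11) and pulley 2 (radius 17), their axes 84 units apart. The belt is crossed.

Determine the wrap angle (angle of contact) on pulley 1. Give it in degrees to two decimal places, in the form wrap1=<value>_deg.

crossed belt: β = asin((r1+r2)/C) = asin(28/84) = 19.4712°
wrap1 = wrap2 = π + 2β = 218.9424°

wrap1=218.94_deg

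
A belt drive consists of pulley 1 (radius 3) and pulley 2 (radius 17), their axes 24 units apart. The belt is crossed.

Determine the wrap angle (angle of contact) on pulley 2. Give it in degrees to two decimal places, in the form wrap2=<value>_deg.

crossed belt: β = asin((r1+r2)/C) = asin(20/24) = 56.4427°
wrap1 = wrap2 = π + 2β = 292.8854°

wrap2=292.89_deg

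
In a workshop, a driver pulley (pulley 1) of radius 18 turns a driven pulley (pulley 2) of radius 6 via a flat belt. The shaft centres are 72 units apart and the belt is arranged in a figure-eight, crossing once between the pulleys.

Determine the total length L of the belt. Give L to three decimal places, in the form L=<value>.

crossed belt: β = asin((r1+r2)/C) = asin(24/72) = 19.4712°
wrap1 = wrap2 = π + 2β = 218.9424°
tangent length = C·cosβ = 67.8823
L = (r1+r2)·wrap + 2·C·cosβ = 24·3.8213 + 2·67.8823 = 227.4749

L=227.475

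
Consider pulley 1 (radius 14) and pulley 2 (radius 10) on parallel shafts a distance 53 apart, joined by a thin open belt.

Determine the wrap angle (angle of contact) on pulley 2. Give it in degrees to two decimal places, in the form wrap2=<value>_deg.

open belt: β = asin((r2−r1)/C) = asin(-4/53) = -4.3283°
wrap1 = π − 2β = 188.6567°
wrap2 = π + 2β = 171.3433°

wrap2=171.34_deg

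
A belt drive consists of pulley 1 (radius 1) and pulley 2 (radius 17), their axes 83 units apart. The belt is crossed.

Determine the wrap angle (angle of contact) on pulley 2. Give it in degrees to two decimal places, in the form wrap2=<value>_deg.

crossed belt: β = asin((r1+r2)/C) = asin(18/83) = 12.5251°
wrap1 = wrap2 = π + 2β = 205.0502°

wrap2=205.05_deg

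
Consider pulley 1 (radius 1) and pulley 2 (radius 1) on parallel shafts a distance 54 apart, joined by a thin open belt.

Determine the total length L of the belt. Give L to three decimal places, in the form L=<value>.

L=114.283

open belt: β = asin((r2−r1)/C) = asin(0/54) = 0.0000°
wrap1 = π − 2β = 180.0000°
wrap2 = π + 2β = 180.0000°
tangent length = C·cosβ = 54.0000
L = r1·wrap1 + r2·wrap2 + 2·C·cosβ = 1·3.1416 + 1·3.1416 + 2·54.0000 = 114.2832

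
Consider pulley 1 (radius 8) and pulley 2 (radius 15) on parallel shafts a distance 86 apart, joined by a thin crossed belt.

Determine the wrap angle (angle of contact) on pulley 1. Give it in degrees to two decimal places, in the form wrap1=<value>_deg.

crossed belt: β = asin((r1+r2)/C) = asin(23/86) = 15.5121°
wrap1 = wrap2 = π + 2β = 211.0242°

wrap1=211.02_deg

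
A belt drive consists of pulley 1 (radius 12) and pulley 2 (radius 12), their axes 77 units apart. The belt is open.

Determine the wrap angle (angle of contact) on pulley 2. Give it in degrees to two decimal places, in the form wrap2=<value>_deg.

wrap2=180.00_deg

open belt: β = asin((r2−r1)/C) = asin(0/77) = 0.0000°
wrap1 = π − 2β = 180.0000°
wrap2 = π + 2β = 180.0000°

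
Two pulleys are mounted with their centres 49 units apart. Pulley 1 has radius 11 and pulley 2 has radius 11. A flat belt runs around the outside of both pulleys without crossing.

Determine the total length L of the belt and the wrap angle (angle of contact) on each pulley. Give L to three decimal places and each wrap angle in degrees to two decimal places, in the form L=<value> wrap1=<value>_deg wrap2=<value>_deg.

open belt: β = asin((r2−r1)/C) = asin(0/49) = 0.0000°
wrap1 = π − 2β = 180.0000°
wrap2 = π + 2β = 180.0000°
tangent length = C·cosβ = 49.0000
L = r1·wrap1 + r2·wrap2 + 2·C·cosβ = 11·3.1416 + 11·3.1416 + 2·49.0000 = 167.1150

L=167.115 wrap1=180.00_deg wrap2=180.00_deg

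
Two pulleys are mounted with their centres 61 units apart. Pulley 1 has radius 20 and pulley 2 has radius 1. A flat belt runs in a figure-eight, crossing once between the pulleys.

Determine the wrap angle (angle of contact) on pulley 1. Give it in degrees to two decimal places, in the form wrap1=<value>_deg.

wrap1=220.27_deg

crossed belt: β = asin((r1+r2)/C) = asin(21/61) = 20.1368°
wrap1 = wrap2 = π + 2β = 220.2735°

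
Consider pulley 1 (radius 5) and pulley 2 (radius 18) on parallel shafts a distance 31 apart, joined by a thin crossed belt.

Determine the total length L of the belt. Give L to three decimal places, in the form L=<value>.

L=152.280

crossed belt: β = asin((r1+r2)/C) = asin(23/31) = 47.8966°
wrap1 = wrap2 = π + 2β = 275.7931°
tangent length = C·cosβ = 20.7846
L = (r1+r2)·wrap + 2·C·cosβ = 23·4.8135 + 2·20.7846 = 152.2797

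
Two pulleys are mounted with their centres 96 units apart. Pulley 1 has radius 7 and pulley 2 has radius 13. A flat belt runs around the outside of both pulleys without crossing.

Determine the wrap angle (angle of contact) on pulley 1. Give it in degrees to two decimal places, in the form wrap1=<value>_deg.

wrap1=172.83_deg

open belt: β = asin((r2−r1)/C) = asin(6/96) = 3.5833°
wrap1 = π − 2β = 172.8334°
wrap2 = π + 2β = 187.1666°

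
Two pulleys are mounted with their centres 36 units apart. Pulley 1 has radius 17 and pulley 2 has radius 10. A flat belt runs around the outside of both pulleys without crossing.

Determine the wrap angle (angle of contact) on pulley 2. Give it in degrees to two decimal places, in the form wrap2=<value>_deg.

wrap2=157.58_deg

open belt: β = asin((r2−r1)/C) = asin(-7/36) = -11.2123°
wrap1 = π − 2β = 202.4245°
wrap2 = π + 2β = 157.5755°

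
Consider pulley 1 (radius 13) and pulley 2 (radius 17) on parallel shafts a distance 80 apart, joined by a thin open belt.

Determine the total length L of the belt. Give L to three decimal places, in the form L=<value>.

L=254.448

open belt: β = asin((r2−r1)/C) = asin(4/80) = 2.8660°
wrap1 = π − 2β = 174.2680°
wrap2 = π + 2β = 185.7320°
tangent length = C·cosβ = 79.8999
L = r1·wrap1 + r2·wrap2 + 2·C·cosβ = 13·3.0416 + 17·3.2416 + 2·79.8999 = 254.4478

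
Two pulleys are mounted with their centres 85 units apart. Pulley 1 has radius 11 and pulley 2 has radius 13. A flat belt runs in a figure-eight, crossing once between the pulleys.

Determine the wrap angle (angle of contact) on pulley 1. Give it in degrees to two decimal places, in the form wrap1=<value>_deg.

wrap1=212.80_deg

crossed belt: β = asin((r1+r2)/C) = asin(24/85) = 16.4007°
wrap1 = wrap2 = π + 2β = 212.8014°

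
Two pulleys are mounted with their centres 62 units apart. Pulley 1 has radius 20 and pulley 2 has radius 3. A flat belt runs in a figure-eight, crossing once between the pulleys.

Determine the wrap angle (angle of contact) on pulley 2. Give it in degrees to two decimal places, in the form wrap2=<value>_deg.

wrap2=223.55_deg

crossed belt: β = asin((r1+r2)/C) = asin(23/62) = 21.7753°
wrap1 = wrap2 = π + 2β = 223.5506°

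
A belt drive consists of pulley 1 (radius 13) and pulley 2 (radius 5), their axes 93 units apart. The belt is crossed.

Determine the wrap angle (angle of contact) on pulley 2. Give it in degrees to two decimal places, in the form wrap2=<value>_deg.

crossed belt: β = asin((r1+r2)/C) = asin(18/93) = 11.1599°
wrap1 = wrap2 = π + 2β = 202.3199°

wrap2=202.32_deg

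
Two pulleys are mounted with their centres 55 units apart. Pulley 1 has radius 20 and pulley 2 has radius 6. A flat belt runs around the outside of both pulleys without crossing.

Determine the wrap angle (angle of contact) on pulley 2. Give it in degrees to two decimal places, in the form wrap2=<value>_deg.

open belt: β = asin((r2−r1)/C) = asin(-14/55) = -14.7467°
wrap1 = π − 2β = 209.4933°
wrap2 = π + 2β = 150.5067°

wrap2=150.51_deg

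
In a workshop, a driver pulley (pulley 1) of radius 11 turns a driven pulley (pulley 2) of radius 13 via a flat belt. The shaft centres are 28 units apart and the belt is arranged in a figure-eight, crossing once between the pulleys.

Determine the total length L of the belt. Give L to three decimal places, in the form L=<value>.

L=153.668

crossed belt: β = asin((r1+r2)/C) = asin(24/28) = 58.9973°
wrap1 = wrap2 = π + 2β = 297.9946°
tangent length = C·cosβ = 14.4222
L = (r1+r2)·wrap + 2·C·cosβ = 24·5.2010 + 2·14.4222 = 153.6681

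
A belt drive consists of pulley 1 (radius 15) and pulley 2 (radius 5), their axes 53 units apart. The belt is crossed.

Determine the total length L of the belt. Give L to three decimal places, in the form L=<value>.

crossed belt: β = asin((r1+r2)/C) = asin(20/53) = 22.1702°
wrap1 = wrap2 = π + 2β = 224.3403°
tangent length = C·cosβ = 49.0816
L = (r1+r2)·wrap + 2·C·cosβ = 20·3.9155 + 2·49.0816 = 176.4727

L=176.473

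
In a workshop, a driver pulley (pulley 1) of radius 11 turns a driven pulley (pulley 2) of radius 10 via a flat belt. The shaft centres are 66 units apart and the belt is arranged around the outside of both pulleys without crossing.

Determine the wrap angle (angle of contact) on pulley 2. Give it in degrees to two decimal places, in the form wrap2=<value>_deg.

open belt: β = asin((r2−r1)/C) = asin(-1/66) = -0.8682°
wrap1 = π − 2β = 181.7363°
wrap2 = π + 2β = 178.2637°

wrap2=178.26_deg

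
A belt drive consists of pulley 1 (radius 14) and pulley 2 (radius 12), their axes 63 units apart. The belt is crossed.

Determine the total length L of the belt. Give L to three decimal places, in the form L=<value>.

crossed belt: β = asin((r1+r2)/C) = asin(26/63) = 24.3745°
wrap1 = wrap2 = π + 2β = 228.7489°
tangent length = C·cosβ = 57.3847
L = (r1+r2)·wrap + 2·C·cosβ = 26·3.9924 + 2·57.3847 = 218.5723

L=218.572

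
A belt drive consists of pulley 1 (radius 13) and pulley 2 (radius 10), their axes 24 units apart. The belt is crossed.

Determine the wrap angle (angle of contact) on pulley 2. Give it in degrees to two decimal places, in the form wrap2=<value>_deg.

wrap2=326.80_deg

crossed belt: β = asin((r1+r2)/C) = asin(23/24) = 73.4022°
wrap1 = wrap2 = π + 2β = 326.8043°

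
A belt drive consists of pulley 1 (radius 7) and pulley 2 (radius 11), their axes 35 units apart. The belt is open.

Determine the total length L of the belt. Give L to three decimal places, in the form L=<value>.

open belt: β = asin((r2−r1)/C) = asin(4/35) = 6.5624°
wrap1 = π − 2β = 166.8751°
wrap2 = π + 2β = 193.1249°
tangent length = C·cosβ = 34.7707
L = r1·wrap1 + r2·wrap2 + 2·C·cosβ = 7·2.9125 + 11·3.3707 + 2·34.7707 = 127.0063

L=127.006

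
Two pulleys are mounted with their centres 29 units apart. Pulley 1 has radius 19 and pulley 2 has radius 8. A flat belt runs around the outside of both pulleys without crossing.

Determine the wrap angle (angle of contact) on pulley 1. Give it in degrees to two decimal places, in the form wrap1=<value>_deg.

wrap1=224.58_deg

open belt: β = asin((r2−r1)/C) = asin(-11/29) = -22.2910°
wrap1 = π − 2β = 224.5819°
wrap2 = π + 2β = 135.4181°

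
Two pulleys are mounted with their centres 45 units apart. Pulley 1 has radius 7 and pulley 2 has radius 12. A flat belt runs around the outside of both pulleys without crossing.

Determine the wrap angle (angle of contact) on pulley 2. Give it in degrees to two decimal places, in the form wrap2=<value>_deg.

open belt: β = asin((r2−r1)/C) = asin(5/45) = 6.3794°
wrap1 = π − 2β = 167.2413°
wrap2 = π + 2β = 192.7587°

wrap2=192.76_deg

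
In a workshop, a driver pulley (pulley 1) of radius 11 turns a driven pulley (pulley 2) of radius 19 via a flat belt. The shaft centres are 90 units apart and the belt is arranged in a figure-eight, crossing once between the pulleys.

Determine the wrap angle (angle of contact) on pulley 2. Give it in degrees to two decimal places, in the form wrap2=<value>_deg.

wrap2=218.94_deg

crossed belt: β = asin((r1+r2)/C) = asin(30/90) = 19.4712°
wrap1 = wrap2 = π + 2β = 218.9424°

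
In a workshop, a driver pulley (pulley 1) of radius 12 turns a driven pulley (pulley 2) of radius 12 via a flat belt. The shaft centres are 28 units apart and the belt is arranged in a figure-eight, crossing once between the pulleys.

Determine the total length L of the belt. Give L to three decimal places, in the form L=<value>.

L=153.668

crossed belt: β = asin((r1+r2)/C) = asin(24/28) = 58.9973°
wrap1 = wrap2 = π + 2β = 297.9946°
tangent length = C·cosβ = 14.4222
L = (r1+r2)·wrap + 2·C·cosβ = 24·5.2010 + 2·14.4222 = 153.6681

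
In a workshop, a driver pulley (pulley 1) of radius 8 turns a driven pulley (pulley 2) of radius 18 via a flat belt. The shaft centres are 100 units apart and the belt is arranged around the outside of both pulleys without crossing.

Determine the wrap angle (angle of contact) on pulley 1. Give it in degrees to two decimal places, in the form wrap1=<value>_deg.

open belt: β = asin((r2−r1)/C) = asin(10/100) = 5.7392°
wrap1 = π − 2β = 168.5217°
wrap2 = π + 2β = 191.4783°

wrap1=168.52_deg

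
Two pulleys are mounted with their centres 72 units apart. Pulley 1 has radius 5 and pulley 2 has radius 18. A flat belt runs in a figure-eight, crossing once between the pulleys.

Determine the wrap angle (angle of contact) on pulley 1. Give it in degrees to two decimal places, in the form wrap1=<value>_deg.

crossed belt: β = asin((r1+r2)/C) = asin(23/72) = 18.6293°
wrap1 = wrap2 = π + 2β = 217.2587°

wrap1=217.26_deg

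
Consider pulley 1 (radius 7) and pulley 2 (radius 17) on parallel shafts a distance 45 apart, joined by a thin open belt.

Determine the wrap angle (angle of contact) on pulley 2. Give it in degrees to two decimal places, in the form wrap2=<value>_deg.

open belt: β = asin((r2−r1)/C) = asin(10/45) = 12.8396°
wrap1 = π − 2β = 154.3208°
wrap2 = π + 2β = 205.6792°

wrap2=205.68_deg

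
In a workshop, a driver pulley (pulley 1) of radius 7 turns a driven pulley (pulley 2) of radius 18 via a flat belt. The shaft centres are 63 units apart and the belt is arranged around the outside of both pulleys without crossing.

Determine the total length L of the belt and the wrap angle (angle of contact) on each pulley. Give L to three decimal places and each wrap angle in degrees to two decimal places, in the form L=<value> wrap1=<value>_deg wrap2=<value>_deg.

L=206.465 wrap1=159.89_deg wrap2=200.11_deg

open belt: β = asin((r2−r1)/C) = asin(11/63) = 10.0556°
wrap1 = π − 2β = 159.8889°
wrap2 = π + 2β = 200.1111°
tangent length = C·cosβ = 62.0322
L = r1·wrap1 + r2·wrap2 + 2·C·cosβ = 7·2.7906 + 18·3.4926 + 2·62.0322 = 206.4654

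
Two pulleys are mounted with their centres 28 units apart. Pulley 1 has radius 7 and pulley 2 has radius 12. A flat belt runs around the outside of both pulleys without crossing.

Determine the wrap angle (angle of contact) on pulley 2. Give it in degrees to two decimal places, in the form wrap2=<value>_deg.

wrap2=200.57_deg

open belt: β = asin((r2−r1)/C) = asin(5/28) = 10.2866°
wrap1 = π − 2β = 159.4269°
wrap2 = π + 2β = 200.5731°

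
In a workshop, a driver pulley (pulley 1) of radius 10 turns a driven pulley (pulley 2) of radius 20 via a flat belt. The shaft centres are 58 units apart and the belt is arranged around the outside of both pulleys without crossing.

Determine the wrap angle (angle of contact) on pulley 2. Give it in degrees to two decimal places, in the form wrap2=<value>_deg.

wrap2=199.86_deg

open belt: β = asin((r2−r1)/C) = asin(10/58) = 9.9282°
wrap1 = π − 2β = 160.1436°
wrap2 = π + 2β = 199.8564°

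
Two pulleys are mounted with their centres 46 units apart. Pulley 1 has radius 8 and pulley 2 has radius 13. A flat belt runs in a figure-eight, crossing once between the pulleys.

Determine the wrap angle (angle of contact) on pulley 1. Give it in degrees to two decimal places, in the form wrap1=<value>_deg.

wrap1=234.33_deg

crossed belt: β = asin((r1+r2)/C) = asin(21/46) = 27.1629°
wrap1 = wrap2 = π + 2β = 234.3258°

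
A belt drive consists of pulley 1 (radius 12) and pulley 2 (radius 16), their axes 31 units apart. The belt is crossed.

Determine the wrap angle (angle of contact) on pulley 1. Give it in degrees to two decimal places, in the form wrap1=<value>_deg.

wrap1=309.17_deg

crossed belt: β = asin((r1+r2)/C) = asin(28/31) = 64.5854°
wrap1 = wrap2 = π + 2β = 309.1708°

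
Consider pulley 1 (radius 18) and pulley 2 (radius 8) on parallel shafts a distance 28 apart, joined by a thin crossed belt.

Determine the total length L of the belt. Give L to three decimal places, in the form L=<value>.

crossed belt: β = asin((r1+r2)/C) = asin(26/28) = 68.2132°
wrap1 = wrap2 = π + 2β = 316.4264°
tangent length = C·cosβ = 10.3923
L = (r1+r2)·wrap + 2·C·cosβ = 26·5.5227 + 2·10.3923 = 164.3744

L=164.374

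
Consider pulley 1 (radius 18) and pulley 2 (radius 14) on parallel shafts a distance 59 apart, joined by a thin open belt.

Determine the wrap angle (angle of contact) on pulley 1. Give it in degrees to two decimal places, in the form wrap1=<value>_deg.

open belt: β = asin((r2−r1)/C) = asin(-4/59) = -3.8874°
wrap1 = π − 2β = 187.7749°
wrap2 = π + 2β = 172.2251°

wrap1=187.77_deg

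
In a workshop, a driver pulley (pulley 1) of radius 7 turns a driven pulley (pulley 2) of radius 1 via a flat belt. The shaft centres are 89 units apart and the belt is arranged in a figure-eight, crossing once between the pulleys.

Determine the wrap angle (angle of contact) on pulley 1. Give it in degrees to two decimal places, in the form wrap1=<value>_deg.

wrap1=190.31_deg

crossed belt: β = asin((r1+r2)/C) = asin(8/89) = 5.1571°
wrap1 = wrap2 = π + 2β = 190.3143°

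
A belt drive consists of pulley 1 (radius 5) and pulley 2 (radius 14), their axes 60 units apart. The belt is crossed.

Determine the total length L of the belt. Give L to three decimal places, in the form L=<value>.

L=185.759

crossed belt: β = asin((r1+r2)/C) = asin(19/60) = 18.4615°
wrap1 = wrap2 = π + 2β = 216.9229°
tangent length = C·cosβ = 56.9122
L = (r1+r2)·wrap + 2·C·cosβ = 19·3.7860 + 2·56.9122 = 185.7588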